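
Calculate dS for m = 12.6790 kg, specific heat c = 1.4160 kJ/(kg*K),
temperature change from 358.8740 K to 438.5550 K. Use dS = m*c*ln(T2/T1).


T2/T1 = 1.2220
ln(T2/T1) = 0.2005
dS = 12.6790 * 1.4160 * 0.2005 = 3.5999 kJ/K

3.5999 kJ/K


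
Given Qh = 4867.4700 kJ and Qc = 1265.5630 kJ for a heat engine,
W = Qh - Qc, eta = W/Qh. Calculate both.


W = 4867.4700 - 1265.5630 = 3601.9070 kJ
eta = 3601.9070 / 4867.4700 = 0.7400 = 73.9996%

W = 3601.9070 kJ, eta = 73.9996%


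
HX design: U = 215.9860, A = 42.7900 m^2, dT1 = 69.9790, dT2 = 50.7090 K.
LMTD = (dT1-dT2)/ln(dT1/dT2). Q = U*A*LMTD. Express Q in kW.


LMTD = 59.8277 K
Q = 215.9860 * 42.7900 * 59.8277 = 552929.7420 W = 552.9297 kW

552.9297 kW


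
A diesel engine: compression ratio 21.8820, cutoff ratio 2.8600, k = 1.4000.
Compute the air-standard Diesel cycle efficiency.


r^(k-1) = 3.4359
rc^k = 4.3542
eta = 0.6251 = 62.5097%

62.5097%


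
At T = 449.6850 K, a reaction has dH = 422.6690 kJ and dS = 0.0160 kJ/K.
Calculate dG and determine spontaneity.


T*dS = 449.6850 * 0.0160 = 7.1950 kJ
dG = 422.6690 - 7.1950 = 415.4740 kJ (non-spontaneous)

dG = 415.4740 kJ, non-spontaneous


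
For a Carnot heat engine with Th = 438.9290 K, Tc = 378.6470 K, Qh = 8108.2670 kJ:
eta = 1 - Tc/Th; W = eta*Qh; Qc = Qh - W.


eta = 1 - 378.6470/438.9290 = 0.1373
W = 0.1373 * 8108.2670 = 1113.5800 kJ
Qc = 8108.2670 - 1113.5800 = 6994.6870 kJ

eta = 13.7339%, W = 1113.5800 kJ, Qc = 6994.6870 kJ


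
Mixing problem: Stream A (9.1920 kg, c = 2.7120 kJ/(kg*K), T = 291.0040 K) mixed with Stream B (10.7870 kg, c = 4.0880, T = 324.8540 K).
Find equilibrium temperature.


num = 21579.5226
den = 69.0260
Tf = 312.6291 K

312.6291 K


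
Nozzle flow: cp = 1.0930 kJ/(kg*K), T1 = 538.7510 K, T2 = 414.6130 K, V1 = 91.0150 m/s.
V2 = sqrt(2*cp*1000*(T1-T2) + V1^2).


dT = 124.1380 K
2*cp*1000*dT = 271365.6680
V1^2 = 8283.7302
V2 = sqrt(279649.3982) = 528.8189 m/s

528.8189 m/s


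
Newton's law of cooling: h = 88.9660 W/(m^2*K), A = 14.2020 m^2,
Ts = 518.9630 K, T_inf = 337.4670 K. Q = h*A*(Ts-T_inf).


dT = 181.4960 K
Q = 88.9660 * 14.2020 * 181.4960 = 229319.3125 W

229319.3125 W


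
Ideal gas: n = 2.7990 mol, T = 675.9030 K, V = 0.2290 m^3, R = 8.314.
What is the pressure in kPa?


P = nRT/V = 2.7990 * 8.314 * 675.9030 / 0.2290
= 15728.8617 / 0.2290 = 68684.9854 Pa = 68.6850 kPa

68.6850 kPa


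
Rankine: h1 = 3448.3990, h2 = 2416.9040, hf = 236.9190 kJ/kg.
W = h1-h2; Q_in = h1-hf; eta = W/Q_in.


W = 1031.4950 kJ/kg
Q_in = 3211.4800 kJ/kg
eta = 0.3212 = 32.1190%

eta = 32.1190%


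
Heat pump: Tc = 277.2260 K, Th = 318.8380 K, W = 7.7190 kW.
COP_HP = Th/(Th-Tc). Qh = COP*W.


COP = 318.8380 / 41.6120 = 7.6622
Qh = 7.6622 * 7.7190 = 59.1442 kW

COP = 7.6622, Qh = 59.1442 kW


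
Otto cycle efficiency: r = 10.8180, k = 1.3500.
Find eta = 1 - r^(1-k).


r^(k-1) = 2.3012
eta = 1 - 1/2.3012 = 0.5654 = 56.5441%

56.5441%


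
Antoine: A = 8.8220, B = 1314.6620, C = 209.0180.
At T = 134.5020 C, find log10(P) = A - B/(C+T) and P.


C+T = 343.5200
B/(C+T) = 3.8270
log10(P) = 8.8220 - 3.8270 = 4.9950
P = 10^4.9950 = 98848.0474 mmHg

98848.0474 mmHg


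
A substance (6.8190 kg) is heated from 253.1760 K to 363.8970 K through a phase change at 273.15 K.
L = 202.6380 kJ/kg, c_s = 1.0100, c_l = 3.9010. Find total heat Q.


Q1 (sensible, solid) = 6.8190 * 1.0100 * 19.9740 = 137.5647 kJ
Q2 (latent) = 6.8190 * 202.6380 = 1381.7885 kJ
Q3 (sensible, liquid) = 6.8190 * 3.9010 * 90.7470 = 2413.9536 kJ
Q_total = 3933.3069 kJ

3933.3069 kJ


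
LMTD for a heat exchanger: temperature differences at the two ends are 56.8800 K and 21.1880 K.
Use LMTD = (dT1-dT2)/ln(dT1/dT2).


dT1/dT2 = 2.6845
ln(dT1/dT2) = 0.9875
LMTD = 35.6920 / 0.9875 = 36.1435 K

36.1435 K


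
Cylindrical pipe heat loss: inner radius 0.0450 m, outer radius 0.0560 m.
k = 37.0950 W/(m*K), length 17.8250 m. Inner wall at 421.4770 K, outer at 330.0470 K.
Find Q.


dT = 91.4300 K
ln(ro/ri) = 0.2187
Q = 2*pi*37.0950*17.8250*91.4300 / 0.2187 = 1736945.3898 W

1736945.3898 W


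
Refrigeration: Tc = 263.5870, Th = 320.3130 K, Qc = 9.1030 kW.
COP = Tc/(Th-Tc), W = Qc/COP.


COP = 263.5870 / 56.7260 = 4.6467
W = 9.1030 / 4.6467 = 1.9590 kW

COP = 4.6467, W = 1.9590 kW


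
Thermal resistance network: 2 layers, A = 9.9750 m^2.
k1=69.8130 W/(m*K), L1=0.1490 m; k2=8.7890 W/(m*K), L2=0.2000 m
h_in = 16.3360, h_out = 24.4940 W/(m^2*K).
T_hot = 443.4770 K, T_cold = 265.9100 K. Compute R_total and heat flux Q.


R_conv_in = 1/(16.3360*9.9750) = 0.0061
R_1 = 0.1490/(69.8130*9.9750) = 0.0002
R_2 = 0.2000/(8.7890*9.9750) = 0.0023
R_conv_out = 1/(24.4940*9.9750) = 0.0041
R_total = 0.0127 K/W
Q = 177.5670 / 0.0127 = 13954.3017 W

R_total = 0.0127 K/W, Q = 13954.3017 W


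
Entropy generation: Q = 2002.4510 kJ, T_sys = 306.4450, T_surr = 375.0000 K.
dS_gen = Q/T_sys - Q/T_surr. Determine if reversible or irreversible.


dS_sys = 2002.4510/306.4450 = 6.5345 kJ/K
dS_surr = -2002.4510/375.0000 = -5.3399 kJ/K
dS_gen = 6.5345 - 5.3399 = 1.1946 kJ/K (irreversible)

dS_gen = 1.1946 kJ/K, irreversible


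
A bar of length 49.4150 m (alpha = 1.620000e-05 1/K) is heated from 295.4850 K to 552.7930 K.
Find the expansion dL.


dT = 257.3080 K
dL = 1.620000e-05 * 49.4150 * 257.3080 = 0.205981 m
L_final = 49.620981 m

dL = 0.205981 m


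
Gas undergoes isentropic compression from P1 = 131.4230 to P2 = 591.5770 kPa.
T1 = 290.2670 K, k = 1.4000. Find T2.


(k-1)/k = 0.2857
(P2/P1)^exp = 1.5370
T2 = 290.2670 * 1.5370 = 446.1349 K

446.1349 K


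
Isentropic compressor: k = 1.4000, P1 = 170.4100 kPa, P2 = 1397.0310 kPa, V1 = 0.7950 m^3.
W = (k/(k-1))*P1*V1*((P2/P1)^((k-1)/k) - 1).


(k-1)/k = 0.2857
(P2/P1)^exp = 1.8241
W = 3.5000 * 170.4100 * 0.7950 * (1.8241 - 1) = 390.7832 kJ

390.7832 kJ


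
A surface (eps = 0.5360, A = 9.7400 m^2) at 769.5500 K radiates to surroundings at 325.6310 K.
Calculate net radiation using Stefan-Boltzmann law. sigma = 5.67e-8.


T^4 = 3.5071e+11
Tsurr^4 = 1.1244e+10
Q = 0.5360 * 5.67e-8 * 9.7400 * 3.3947e+11 = 100485.3791 W

100485.3791 W


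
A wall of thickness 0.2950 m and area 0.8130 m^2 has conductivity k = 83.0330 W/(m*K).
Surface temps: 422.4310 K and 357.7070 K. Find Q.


dT = 64.7240 K
Q = 83.0330 * 0.8130 * 64.7240 / 0.2950 = 14811.0077 W

14811.0077 W


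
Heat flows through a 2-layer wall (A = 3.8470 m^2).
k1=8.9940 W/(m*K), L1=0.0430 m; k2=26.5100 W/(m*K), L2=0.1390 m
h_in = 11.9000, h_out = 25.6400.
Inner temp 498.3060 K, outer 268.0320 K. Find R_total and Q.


R_conv_in = 1/(11.9000*3.8470) = 0.0218
R_1 = 0.0430/(8.9940*3.8470) = 0.0012
R_2 = 0.1390/(26.5100*3.8470) = 0.0014
R_conv_out = 1/(25.6400*3.8470) = 0.0101
R_total = 0.0346 K/W
Q = 230.2740 / 0.0346 = 6657.6566 W

R_total = 0.0346 K/W, Q = 6657.6566 W


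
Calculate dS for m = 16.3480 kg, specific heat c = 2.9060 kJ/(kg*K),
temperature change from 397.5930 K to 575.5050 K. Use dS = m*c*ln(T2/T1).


T2/T1 = 1.4475
ln(T2/T1) = 0.3698
dS = 16.3480 * 2.9060 * 0.3698 = 17.5691 kJ/K

17.5691 kJ/K


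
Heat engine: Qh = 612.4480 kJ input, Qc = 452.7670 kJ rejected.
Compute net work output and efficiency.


W = 612.4480 - 452.7670 = 159.6810 kJ
eta = 159.6810 / 612.4480 = 0.2607 = 26.0726%

W = 159.6810 kJ, eta = 26.0726%


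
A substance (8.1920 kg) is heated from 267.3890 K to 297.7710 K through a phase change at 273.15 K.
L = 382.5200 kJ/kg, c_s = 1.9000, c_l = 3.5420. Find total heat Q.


Q1 (sensible, solid) = 8.1920 * 1.9000 * 5.7610 = 89.6688 kJ
Q2 (latent) = 8.1920 * 382.5200 = 3133.6038 kJ
Q3 (sensible, liquid) = 8.1920 * 3.5420 * 24.6210 = 714.4045 kJ
Q_total = 3937.6772 kJ

3937.6772 kJ


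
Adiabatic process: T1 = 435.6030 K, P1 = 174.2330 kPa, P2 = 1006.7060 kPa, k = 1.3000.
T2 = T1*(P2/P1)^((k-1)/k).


(k-1)/k = 0.2308
(P2/P1)^exp = 1.4990
T2 = 435.6030 * 1.4990 = 652.9568 K

652.9568 K


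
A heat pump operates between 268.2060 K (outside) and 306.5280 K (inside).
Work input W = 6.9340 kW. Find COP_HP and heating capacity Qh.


COP = 306.5280 / 38.3220 = 7.9987
Qh = 7.9987 * 6.9340 = 55.4633 kW

COP = 7.9987, Qh = 55.4633 kW


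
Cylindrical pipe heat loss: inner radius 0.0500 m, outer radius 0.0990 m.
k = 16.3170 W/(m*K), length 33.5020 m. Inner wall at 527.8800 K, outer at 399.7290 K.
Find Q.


dT = 128.1510 K
ln(ro/ri) = 0.6831
Q = 2*pi*16.3170*33.5020*128.1510 / 0.6831 = 644363.0616 W

644363.0616 W


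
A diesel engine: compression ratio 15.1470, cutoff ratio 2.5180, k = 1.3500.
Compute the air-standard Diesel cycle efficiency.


r^(k-1) = 2.5889
rc^k = 3.4788
eta = 0.5328 = 53.2786%

53.2786%


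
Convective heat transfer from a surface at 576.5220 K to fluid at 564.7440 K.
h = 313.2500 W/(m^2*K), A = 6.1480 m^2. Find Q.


dT = 11.7780 K
Q = 313.2500 * 6.1480 * 11.7780 = 22682.7909 W

22682.7909 W


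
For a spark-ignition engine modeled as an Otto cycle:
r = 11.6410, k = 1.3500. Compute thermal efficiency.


r^(k-1) = 2.3610
eta = 1 - 1/2.3610 = 0.5765 = 57.6451%

57.6451%


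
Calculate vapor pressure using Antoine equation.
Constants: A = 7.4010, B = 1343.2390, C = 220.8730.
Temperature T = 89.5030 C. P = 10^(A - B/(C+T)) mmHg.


C+T = 310.3760
B/(C+T) = 4.3278
log10(P) = 7.4010 - 4.3278 = 3.0732
P = 10^3.0732 = 1183.6414 mmHg

1183.6414 mmHg


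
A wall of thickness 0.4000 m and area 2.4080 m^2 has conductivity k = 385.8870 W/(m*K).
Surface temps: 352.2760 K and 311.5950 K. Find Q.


dT = 40.6810 K
Q = 385.8870 * 2.4080 * 40.6810 / 0.4000 = 94503.5797 W

94503.5797 W


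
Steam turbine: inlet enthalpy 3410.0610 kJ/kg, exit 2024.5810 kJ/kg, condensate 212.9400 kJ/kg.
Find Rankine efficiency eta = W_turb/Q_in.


W = 1385.4800 kJ/kg
Q_in = 3197.1210 kJ/kg
eta = 0.4334 = 43.3352%

eta = 43.3352%


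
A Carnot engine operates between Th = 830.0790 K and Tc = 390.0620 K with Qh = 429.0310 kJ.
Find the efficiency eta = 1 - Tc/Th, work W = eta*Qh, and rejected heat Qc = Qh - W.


eta = 1 - 390.0620/830.0790 = 0.5301
W = 0.5301 * 429.0310 = 227.4253 kJ
Qc = 429.0310 - 227.4253 = 201.6057 kJ

eta = 53.0091%, W = 227.4253 kJ, Qc = 201.6057 kJ


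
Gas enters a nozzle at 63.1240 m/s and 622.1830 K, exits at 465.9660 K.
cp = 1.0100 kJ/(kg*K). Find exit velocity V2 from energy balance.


dT = 156.2170 K
2*cp*1000*dT = 315558.3400
V1^2 = 3984.6394
V2 = sqrt(319542.9794) = 565.2813 m/s

565.2813 m/s


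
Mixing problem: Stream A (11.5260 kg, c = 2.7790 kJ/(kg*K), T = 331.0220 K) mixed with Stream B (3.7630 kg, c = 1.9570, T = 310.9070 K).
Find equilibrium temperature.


num = 12892.4628
den = 39.3949
Tf = 327.2619 K

327.2619 K


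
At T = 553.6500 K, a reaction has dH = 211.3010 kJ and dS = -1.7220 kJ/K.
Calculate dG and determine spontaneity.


T*dS = 553.6500 * -1.7220 = -953.3853 kJ
dG = 211.3010 + 953.3853 = 1164.6863 kJ (non-spontaneous)

dG = 1164.6863 kJ, non-spontaneous


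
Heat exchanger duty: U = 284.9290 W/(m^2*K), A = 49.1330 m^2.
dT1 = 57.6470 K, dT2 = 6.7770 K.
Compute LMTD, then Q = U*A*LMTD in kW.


LMTD = 23.7621 K
Q = 284.9290 * 49.1330 * 23.7621 = 332655.5940 W = 332.6556 kW

332.6556 kW


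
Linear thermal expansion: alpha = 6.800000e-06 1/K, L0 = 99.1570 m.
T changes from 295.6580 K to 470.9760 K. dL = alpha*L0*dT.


dT = 175.3180 K
dL = 6.800000e-06 * 99.1570 * 175.3180 = 0.118211 m
L_final = 99.275211 m

dL = 0.118211 m


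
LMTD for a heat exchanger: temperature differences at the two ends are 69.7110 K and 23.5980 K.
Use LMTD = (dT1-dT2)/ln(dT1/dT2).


dT1/dT2 = 2.9541
ln(dT1/dT2) = 1.0832
LMTD = 46.1130 / 1.0832 = 42.5712 K

42.5712 K


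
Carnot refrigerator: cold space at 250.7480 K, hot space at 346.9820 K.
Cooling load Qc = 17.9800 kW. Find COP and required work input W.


COP = 250.7480 / 96.2340 = 2.6056
W = 17.9800 / 2.6056 = 6.9005 kW

COP = 2.6056, W = 6.9005 kW


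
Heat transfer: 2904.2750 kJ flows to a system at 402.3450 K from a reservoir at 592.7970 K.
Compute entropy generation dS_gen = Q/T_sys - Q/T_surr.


dS_sys = 2904.2750/402.3450 = 7.2184 kJ/K
dS_surr = -2904.2750/592.7970 = -4.8993 kJ/K
dS_gen = 7.2184 - 4.8993 = 2.3191 kJ/K (irreversible)

dS_gen = 2.3191 kJ/K, irreversible


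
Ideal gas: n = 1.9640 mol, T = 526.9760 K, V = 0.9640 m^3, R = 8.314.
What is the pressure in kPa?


P = nRT/V = 1.9640 * 8.314 * 526.9760 / 0.9640
= 8604.8309 / 0.9640 = 8926.1731 Pa = 8.9262 kPa

8.9262 kPa


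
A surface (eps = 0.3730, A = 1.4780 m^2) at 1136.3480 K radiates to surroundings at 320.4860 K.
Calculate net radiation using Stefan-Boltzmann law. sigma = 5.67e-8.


T^4 = 1.6674e+12
Tsurr^4 = 1.0550e+10
Q = 0.3730 * 5.67e-8 * 1.4780 * 1.6569e+12 = 51791.1156 W

51791.1156 W


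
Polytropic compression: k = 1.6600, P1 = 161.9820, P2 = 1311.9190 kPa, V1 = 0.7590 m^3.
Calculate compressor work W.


(k-1)/k = 0.3976
(P2/P1)^exp = 2.2971
W = 2.5152 * 161.9820 * 0.7590 * (2.2971 - 1) = 401.1057 kJ

401.1057 kJ


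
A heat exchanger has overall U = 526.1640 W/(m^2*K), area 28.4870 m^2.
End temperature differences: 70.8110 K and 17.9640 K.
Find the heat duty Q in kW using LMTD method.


LMTD = 38.5282 K
Q = 526.1640 * 28.4870 * 38.5282 = 577492.8163 W = 577.4928 kW

577.4928 kW


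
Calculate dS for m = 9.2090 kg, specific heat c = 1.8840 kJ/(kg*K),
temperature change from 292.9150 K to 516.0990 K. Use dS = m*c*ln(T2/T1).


T2/T1 = 1.7619
ln(T2/T1) = 0.5664
dS = 9.2090 * 1.8840 * 0.5664 = 9.8272 kJ/K

9.8272 kJ/K


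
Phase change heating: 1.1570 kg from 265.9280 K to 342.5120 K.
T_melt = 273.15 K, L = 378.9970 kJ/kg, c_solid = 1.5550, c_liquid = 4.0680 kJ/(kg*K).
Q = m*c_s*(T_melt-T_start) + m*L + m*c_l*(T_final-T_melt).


Q1 (sensible, solid) = 1.1570 * 1.5550 * 7.2220 = 12.9934 kJ
Q2 (latent) = 1.1570 * 378.9970 = 438.4995 kJ
Q3 (sensible, liquid) = 1.1570 * 4.0680 * 69.3620 = 326.4645 kJ
Q_total = 777.9573 kJ

777.9573 kJ


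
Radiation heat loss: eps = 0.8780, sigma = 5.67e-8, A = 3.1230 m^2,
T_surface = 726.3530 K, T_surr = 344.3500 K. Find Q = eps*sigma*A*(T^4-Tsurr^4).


T^4 = 2.7835e+11
Tsurr^4 = 1.4060e+10
Q = 0.8780 * 5.67e-8 * 3.1230 * 2.6429e+11 = 41089.3421 W

41089.3421 W


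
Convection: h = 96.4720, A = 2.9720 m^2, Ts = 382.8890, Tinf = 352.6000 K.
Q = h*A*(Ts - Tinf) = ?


dT = 30.2890 K
Q = 96.4720 * 2.9720 * 30.2890 = 8684.3041 W

8684.3041 W


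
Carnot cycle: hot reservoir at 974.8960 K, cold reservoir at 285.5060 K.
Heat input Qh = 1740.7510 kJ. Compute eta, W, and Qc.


eta = 1 - 285.5060/974.8960 = 0.7071
W = 0.7071 * 1740.7510 = 1230.9583 kJ
Qc = 1740.7510 - 1230.9583 = 509.7927 kJ

eta = 70.7142%, W = 1230.9583 kJ, Qc = 509.7927 kJ


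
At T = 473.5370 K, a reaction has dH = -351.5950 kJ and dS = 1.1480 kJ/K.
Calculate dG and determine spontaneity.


T*dS = 473.5370 * 1.1480 = 543.6205 kJ
dG = -351.5950 - 543.6205 = -895.2155 kJ (spontaneous)

dG = -895.2155 kJ, spontaneous


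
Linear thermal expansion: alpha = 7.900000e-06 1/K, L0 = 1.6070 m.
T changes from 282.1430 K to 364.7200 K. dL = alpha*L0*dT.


dT = 82.5770 K
dL = 7.900000e-06 * 1.6070 * 82.5770 = 0.001048 m
L_final = 1.608048 m

dL = 0.001048 m


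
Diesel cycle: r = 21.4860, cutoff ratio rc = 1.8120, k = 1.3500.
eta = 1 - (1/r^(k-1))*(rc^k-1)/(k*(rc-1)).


r^(k-1) = 2.9259
rc^k = 2.2311
eta = 0.6162 = 61.6170%

61.6170%


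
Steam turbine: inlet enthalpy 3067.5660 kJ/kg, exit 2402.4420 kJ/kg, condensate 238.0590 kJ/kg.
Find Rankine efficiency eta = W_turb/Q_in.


W = 665.1240 kJ/kg
Q_in = 2829.5070 kJ/kg
eta = 0.2351 = 23.5067%

eta = 23.5067%


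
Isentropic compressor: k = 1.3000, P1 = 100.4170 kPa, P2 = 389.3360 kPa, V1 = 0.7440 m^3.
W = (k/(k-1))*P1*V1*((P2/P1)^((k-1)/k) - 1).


(k-1)/k = 0.2308
(P2/P1)^exp = 1.3671
W = 4.3333 * 100.4170 * 0.7440 * (1.3671 - 1) = 118.8582 kJ

118.8582 kJ


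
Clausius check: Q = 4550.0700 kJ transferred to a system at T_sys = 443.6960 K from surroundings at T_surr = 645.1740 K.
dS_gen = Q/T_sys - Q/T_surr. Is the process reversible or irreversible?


dS_sys = 4550.0700/443.6960 = 10.2549 kJ/K
dS_surr = -4550.0700/645.1740 = -7.0525 kJ/K
dS_gen = 10.2549 - 7.0525 = 3.2025 kJ/K (irreversible)

dS_gen = 3.2025 kJ/K, irreversible


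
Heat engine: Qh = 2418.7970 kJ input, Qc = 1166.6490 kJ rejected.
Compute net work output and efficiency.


W = 2418.7970 - 1166.6490 = 1252.1480 kJ
eta = 1252.1480 / 2418.7970 = 0.5177 = 51.7674%

W = 1252.1480 kJ, eta = 51.7674%


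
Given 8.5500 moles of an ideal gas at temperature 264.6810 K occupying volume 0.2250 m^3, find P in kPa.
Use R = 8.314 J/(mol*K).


P = nRT/V = 8.5500 * 8.314 * 264.6810 / 0.2250
= 18814.7695 / 0.2250 = 83621.1977 Pa = 83.6212 kPa

83.6212 kPa


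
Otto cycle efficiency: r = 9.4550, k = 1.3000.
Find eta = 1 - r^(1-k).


r^(k-1) = 1.9620
eta = 1 - 1/1.9620 = 0.4903 = 49.0315%

49.0315%


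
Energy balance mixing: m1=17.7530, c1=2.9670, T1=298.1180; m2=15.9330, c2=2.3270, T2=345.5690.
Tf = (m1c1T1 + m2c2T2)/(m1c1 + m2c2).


num = 28515.1621
den = 89.7492
Tf = 317.7204 K

317.7204 K


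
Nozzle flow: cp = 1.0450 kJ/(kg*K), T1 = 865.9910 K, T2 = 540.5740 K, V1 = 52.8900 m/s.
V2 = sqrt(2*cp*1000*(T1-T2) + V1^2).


dT = 325.4170 K
2*cp*1000*dT = 680121.5300
V1^2 = 2797.3521
V2 = sqrt(682918.8821) = 826.3891 m/s

826.3891 m/s


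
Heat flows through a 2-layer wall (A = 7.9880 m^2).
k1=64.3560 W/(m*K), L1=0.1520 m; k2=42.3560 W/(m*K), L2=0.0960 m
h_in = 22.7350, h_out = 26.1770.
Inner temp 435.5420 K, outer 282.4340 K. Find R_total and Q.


R_conv_in = 1/(22.7350*7.9880) = 0.0055
R_1 = 0.1520/(64.3560*7.9880) = 0.0003
R_2 = 0.0960/(42.3560*7.9880) = 0.0003
R_conv_out = 1/(26.1770*7.9880) = 0.0048
R_total = 0.0109 K/W
Q = 153.1080 / 0.0109 = 14087.7536 W

R_total = 0.0109 K/W, Q = 14087.7536 W


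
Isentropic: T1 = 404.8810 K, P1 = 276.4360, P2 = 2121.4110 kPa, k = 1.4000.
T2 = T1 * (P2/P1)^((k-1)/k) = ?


(k-1)/k = 0.2857
(P2/P1)^exp = 1.7901
T2 = 404.8810 * 1.7901 = 724.7583 K

724.7583 K


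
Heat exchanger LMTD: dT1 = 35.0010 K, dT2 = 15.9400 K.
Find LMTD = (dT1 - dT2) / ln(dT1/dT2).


dT1/dT2 = 2.1958
ln(dT1/dT2) = 0.7865
LMTD = 19.0610 / 0.7865 = 24.2338 K

24.2338 K


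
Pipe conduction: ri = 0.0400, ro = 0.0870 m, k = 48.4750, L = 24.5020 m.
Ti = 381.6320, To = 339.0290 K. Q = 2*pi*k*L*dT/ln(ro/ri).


dT = 42.6030 K
ln(ro/ri) = 0.7770
Q = 2*pi*48.4750*24.5020*42.6030 / 0.7770 = 409168.6617 W

409168.6617 W


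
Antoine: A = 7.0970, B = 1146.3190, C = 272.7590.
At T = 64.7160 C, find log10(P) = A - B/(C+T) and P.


C+T = 337.4750
B/(C+T) = 3.3968
log10(P) = 7.0970 - 3.3968 = 3.7002
P = 10^3.7002 = 5014.7311 mmHg

5014.7311 mmHg


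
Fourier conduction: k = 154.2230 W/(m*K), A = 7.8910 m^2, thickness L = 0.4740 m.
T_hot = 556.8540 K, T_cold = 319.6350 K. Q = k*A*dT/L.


dT = 237.2190 K
Q = 154.2230 * 7.8910 * 237.2190 / 0.4740 = 609049.1192 W

609049.1192 W


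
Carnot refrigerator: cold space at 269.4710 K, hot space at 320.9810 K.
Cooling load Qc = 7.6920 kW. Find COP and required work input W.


COP = 269.4710 / 51.5100 = 5.2314
W = 7.6920 / 5.2314 = 1.4703 kW

COP = 5.2314, W = 1.4703 kW


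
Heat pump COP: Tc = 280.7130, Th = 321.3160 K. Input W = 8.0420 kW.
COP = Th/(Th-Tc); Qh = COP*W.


COP = 321.3160 / 40.6030 = 7.9136
Qh = 7.9136 * 8.0420 = 63.6412 kW

COP = 7.9136, Qh = 63.6412 kW


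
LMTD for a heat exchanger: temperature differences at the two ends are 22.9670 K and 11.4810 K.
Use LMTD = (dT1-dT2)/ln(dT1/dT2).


dT1/dT2 = 2.0004
ln(dT1/dT2) = 0.6934
LMTD = 11.4860 / 0.6934 = 16.5656 K

16.5656 K


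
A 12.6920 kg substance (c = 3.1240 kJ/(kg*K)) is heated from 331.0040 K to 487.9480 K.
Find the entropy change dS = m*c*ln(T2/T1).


T2/T1 = 1.4741
ln(T2/T1) = 0.3881
dS = 12.6920 * 3.1240 * 0.3881 = 15.3872 kJ/K

15.3872 kJ/K


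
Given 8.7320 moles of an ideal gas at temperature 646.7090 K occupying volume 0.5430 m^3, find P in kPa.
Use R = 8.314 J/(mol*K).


P = nRT/V = 8.7320 * 8.314 * 646.7090 / 0.5430
= 46949.6817 / 0.5430 = 86463.5022 Pa = 86.4635 kPa

86.4635 kPa


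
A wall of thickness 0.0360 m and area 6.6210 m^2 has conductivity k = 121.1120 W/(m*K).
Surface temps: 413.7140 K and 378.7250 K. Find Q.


dT = 34.9890 K
Q = 121.1120 * 6.6210 * 34.9890 / 0.0360 = 779363.0170 W

779363.0170 W


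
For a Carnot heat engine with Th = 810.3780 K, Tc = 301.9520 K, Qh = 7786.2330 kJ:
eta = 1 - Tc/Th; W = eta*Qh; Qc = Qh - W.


eta = 1 - 301.9520/810.3780 = 0.6274
W = 0.6274 * 7786.2330 = 4885.0330 kJ
Qc = 7786.2330 - 4885.0330 = 2901.2000 kJ

eta = 62.7394%, W = 4885.0330 kJ, Qc = 2901.2000 kJ


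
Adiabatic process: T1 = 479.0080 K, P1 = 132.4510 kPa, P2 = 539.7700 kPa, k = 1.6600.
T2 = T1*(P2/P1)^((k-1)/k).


(k-1)/k = 0.3976
(P2/P1)^exp = 1.7482
T2 = 479.0080 * 1.7482 = 837.4019 K

837.4019 K


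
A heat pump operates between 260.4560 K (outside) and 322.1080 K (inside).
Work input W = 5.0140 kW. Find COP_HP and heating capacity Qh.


COP = 322.1080 / 61.6520 = 5.2246
Qh = 5.2246 * 5.0140 = 26.1962 kW

COP = 5.2246, Qh = 26.1962 kW


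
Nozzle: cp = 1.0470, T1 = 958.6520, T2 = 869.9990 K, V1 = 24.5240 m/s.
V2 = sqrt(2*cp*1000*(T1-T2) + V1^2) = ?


dT = 88.6530 K
2*cp*1000*dT = 185639.3820
V1^2 = 601.4266
V2 = sqrt(186240.8086) = 431.5563 m/s

431.5563 m/s


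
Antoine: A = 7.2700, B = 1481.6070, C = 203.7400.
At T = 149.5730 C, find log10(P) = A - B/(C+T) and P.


C+T = 353.3130
B/(C+T) = 4.1935
log10(P) = 7.2700 - 4.1935 = 3.0765
P = 10^3.0765 = 1192.7003 mmHg

1192.7003 mmHg


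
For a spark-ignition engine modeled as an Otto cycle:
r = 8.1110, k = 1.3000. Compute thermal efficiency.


r^(k-1) = 1.8738
eta = 1 - 1/1.8738 = 0.4663 = 46.6324%

46.6324%


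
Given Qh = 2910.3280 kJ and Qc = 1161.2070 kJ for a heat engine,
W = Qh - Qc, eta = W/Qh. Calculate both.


W = 2910.3280 - 1161.2070 = 1749.1210 kJ
eta = 1749.1210 / 2910.3280 = 0.6010 = 60.1005%

W = 1749.1210 kJ, eta = 60.1005%


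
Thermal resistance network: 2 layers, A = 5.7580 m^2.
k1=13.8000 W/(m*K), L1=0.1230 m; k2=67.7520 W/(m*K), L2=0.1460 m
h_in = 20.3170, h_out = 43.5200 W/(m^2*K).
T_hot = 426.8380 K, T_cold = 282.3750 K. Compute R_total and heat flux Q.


R_conv_in = 1/(20.3170*5.7580) = 0.0085
R_1 = 0.1230/(13.8000*5.7580) = 0.0015
R_2 = 0.1460/(67.7520*5.7580) = 0.0004
R_conv_out = 1/(43.5200*5.7580) = 0.0040
R_total = 0.0145 K/W
Q = 144.4630 / 0.0145 = 9989.9151 W

R_total = 0.0145 K/W, Q = 9989.9151 W


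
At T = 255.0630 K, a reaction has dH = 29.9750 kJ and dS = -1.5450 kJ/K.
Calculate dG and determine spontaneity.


T*dS = 255.0630 * -1.5450 = -394.0723 kJ
dG = 29.9750 + 394.0723 = 424.0473 kJ (non-spontaneous)

dG = 424.0473 kJ, non-spontaneous


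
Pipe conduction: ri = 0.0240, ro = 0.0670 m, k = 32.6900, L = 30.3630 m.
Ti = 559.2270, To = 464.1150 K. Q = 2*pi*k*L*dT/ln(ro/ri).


dT = 95.1120 K
ln(ro/ri) = 1.0266
Q = 2*pi*32.6900*30.3630*95.1120 / 1.0266 = 577772.8279 W

577772.8279 W


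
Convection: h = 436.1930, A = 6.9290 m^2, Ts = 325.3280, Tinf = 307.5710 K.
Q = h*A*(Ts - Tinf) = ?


dT = 17.7570 K
Q = 436.1930 * 6.9290 * 17.7570 = 53668.4247 W

53668.4247 W


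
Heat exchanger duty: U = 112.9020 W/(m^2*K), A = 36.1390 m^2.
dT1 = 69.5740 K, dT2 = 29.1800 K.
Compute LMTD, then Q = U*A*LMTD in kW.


LMTD = 46.4883 K
Q = 112.9020 * 36.1390 * 46.4883 = 189679.8231 W = 189.6798 kW

189.6798 kW


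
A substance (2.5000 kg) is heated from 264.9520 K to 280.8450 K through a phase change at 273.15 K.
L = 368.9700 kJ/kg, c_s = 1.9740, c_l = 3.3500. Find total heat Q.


Q1 (sensible, solid) = 2.5000 * 1.9740 * 8.1980 = 40.4571 kJ
Q2 (latent) = 2.5000 * 368.9700 = 922.4250 kJ
Q3 (sensible, liquid) = 2.5000 * 3.3500 * 7.6950 = 64.4456 kJ
Q_total = 1027.3278 kJ

1027.3278 kJ


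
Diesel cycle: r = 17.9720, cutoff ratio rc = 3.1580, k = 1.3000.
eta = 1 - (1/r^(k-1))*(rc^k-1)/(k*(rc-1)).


r^(k-1) = 2.3789
rc^k = 4.4590
eta = 0.4817 = 48.1708%

48.1708%


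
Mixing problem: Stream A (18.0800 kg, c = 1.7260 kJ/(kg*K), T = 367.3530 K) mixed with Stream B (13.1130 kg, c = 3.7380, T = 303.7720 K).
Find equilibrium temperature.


num = 26353.4551
den = 80.2225
Tf = 328.5046 K

328.5046 K


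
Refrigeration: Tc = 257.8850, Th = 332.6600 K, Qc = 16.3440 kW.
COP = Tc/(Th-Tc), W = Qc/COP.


COP = 257.8850 / 74.7750 = 3.4488
W = 16.3440 / 3.4488 = 4.7390 kW

COP = 3.4488, W = 4.7390 kW


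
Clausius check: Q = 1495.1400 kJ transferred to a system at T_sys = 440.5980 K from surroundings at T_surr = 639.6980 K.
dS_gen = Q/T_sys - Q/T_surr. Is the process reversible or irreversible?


dS_sys = 1495.1400/440.5980 = 3.3934 kJ/K
dS_surr = -1495.1400/639.6980 = -2.3373 kJ/K
dS_gen = 3.3934 - 2.3373 = 1.0562 kJ/K (irreversible)

dS_gen = 1.0562 kJ/K, irreversible


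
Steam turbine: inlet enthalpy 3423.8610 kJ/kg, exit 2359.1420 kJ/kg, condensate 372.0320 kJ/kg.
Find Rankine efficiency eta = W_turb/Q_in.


W = 1064.7190 kJ/kg
Q_in = 3051.8290 kJ/kg
eta = 0.3489 = 34.8879%

eta = 34.8879%


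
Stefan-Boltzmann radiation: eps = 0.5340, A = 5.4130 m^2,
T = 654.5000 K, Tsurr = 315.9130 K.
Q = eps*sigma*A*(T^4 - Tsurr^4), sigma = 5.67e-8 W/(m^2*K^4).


T^4 = 1.8350e+11
Tsurr^4 = 9.9602e+09
Q = 0.5340 * 5.67e-8 * 5.4130 * 1.7354e+11 = 28442.2537 W

28442.2537 W


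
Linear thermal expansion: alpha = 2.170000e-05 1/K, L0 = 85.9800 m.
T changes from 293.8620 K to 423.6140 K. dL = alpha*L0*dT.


dT = 129.7520 K
dL = 2.170000e-05 * 85.9800 * 129.7520 = 0.242087 m
L_final = 86.222087 m

dL = 0.242087 m


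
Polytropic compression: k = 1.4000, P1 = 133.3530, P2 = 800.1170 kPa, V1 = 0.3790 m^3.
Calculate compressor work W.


(k-1)/k = 0.2857
(P2/P1)^exp = 1.6685
W = 3.5000 * 133.3530 * 0.3790 * (1.6685 - 1) = 118.2545 kJ

118.2545 kJ


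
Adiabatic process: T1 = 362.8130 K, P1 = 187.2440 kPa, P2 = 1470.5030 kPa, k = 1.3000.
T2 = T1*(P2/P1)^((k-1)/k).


(k-1)/k = 0.2308
(P2/P1)^exp = 1.6090
T2 = 362.8130 * 1.6090 = 583.7605 K

583.7605 K


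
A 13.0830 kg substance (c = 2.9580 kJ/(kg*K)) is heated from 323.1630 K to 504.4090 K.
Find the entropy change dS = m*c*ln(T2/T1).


T2/T1 = 1.5609
ln(T2/T1) = 0.4452
dS = 13.0830 * 2.9580 * 0.4452 = 17.2302 kJ/K

17.2302 kJ/K


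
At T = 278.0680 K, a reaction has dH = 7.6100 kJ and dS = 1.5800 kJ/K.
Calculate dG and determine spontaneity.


T*dS = 278.0680 * 1.5800 = 439.3474 kJ
dG = 7.6100 - 439.3474 = -431.7374 kJ (spontaneous)

dG = -431.7374 kJ, spontaneous


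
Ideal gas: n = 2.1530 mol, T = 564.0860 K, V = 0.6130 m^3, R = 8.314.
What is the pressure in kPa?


P = nRT/V = 2.1530 * 8.314 * 564.0860 / 0.6130
= 10097.1631 / 0.6130 = 16471.7179 Pa = 16.4717 kPa

16.4717 kPa


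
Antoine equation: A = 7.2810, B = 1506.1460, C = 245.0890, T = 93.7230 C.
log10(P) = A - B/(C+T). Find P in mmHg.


C+T = 338.8120
B/(C+T) = 4.4454
log10(P) = 7.2810 - 4.4454 = 2.8356
P = 10^2.8356 = 684.8984 mmHg

684.8984 mmHg


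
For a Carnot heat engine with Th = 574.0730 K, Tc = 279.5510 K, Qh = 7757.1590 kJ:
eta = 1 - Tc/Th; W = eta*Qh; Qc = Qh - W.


eta = 1 - 279.5510/574.0730 = 0.5130
W = 0.5130 * 7757.1590 = 3979.7273 kJ
Qc = 7757.1590 - 3979.7273 = 3777.4317 kJ

eta = 51.3039%, W = 3979.7273 kJ, Qc = 3777.4317 kJ


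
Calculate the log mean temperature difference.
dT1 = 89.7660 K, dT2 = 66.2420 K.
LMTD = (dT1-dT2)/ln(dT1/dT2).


dT1/dT2 = 1.3551
ln(dT1/dT2) = 0.3039
LMTD = 23.5240 / 0.3039 = 77.4092 K

77.4092 K


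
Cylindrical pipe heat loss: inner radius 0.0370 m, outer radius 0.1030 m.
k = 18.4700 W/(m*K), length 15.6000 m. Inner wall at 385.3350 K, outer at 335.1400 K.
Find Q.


dT = 50.1950 K
ln(ro/ri) = 1.0238
Q = 2*pi*18.4700*15.6000*50.1950 / 1.0238 = 88758.9176 W

88758.9176 W


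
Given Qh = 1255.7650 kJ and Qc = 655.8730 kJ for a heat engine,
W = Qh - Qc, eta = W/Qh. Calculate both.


W = 1255.7650 - 655.8730 = 599.8920 kJ
eta = 599.8920 / 1255.7650 = 0.4777 = 47.7710%

W = 599.8920 kJ, eta = 47.7710%


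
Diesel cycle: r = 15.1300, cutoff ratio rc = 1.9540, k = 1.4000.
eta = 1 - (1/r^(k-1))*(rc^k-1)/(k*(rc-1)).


r^(k-1) = 2.9644
rc^k = 2.5544
eta = 0.6074 = 60.7391%

60.7391%


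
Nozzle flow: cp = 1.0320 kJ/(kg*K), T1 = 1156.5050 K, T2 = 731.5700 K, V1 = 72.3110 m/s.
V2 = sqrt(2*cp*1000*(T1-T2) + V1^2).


dT = 424.9350 K
2*cp*1000*dT = 877065.8400
V1^2 = 5228.8807
V2 = sqrt(882294.7207) = 939.3054 m/s

939.3054 m/s


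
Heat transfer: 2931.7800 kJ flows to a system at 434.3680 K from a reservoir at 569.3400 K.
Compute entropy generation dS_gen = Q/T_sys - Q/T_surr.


dS_sys = 2931.7800/434.3680 = 6.7495 kJ/K
dS_surr = -2931.7800/569.3400 = -5.1494 kJ/K
dS_gen = 6.7495 - 5.1494 = 1.6001 kJ/K (irreversible)

dS_gen = 1.6001 kJ/K, irreversible


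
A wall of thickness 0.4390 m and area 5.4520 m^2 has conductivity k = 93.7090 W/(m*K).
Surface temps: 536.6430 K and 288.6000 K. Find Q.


dT = 248.0430 K
Q = 93.7090 * 5.4520 * 248.0430 / 0.4390 = 288668.6397 W

288668.6397 W


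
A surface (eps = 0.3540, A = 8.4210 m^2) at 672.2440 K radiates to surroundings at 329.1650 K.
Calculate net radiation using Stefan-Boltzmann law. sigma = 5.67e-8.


T^4 = 2.0422e+11
Tsurr^4 = 1.1740e+10
Q = 0.3540 * 5.67e-8 * 8.4210 * 1.9248e+11 = 32534.6745 W

32534.6745 W


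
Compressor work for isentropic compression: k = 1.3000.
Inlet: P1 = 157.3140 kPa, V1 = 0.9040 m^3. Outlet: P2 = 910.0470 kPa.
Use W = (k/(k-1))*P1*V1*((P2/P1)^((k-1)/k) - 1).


(k-1)/k = 0.2308
(P2/P1)^exp = 1.4994
W = 4.3333 * 157.3140 * 0.9040 * (1.4994 - 1) = 307.7497 kJ

307.7497 kJ


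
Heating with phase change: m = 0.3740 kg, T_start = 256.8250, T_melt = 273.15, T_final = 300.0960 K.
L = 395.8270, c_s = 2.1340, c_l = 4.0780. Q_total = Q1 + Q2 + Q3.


Q1 (sensible, solid) = 0.3740 * 2.1340 * 16.3250 = 13.0292 kJ
Q2 (latent) = 0.3740 * 395.8270 = 148.0393 kJ
Q3 (sensible, liquid) = 0.3740 * 4.0780 * 26.9460 = 41.0973 kJ
Q_total = 202.1658 kJ

202.1658 kJ


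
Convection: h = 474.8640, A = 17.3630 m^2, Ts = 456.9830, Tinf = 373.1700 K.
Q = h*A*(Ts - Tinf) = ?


dT = 83.8130 K
Q = 474.8640 * 17.3630 * 83.8130 = 691043.5182 W

691043.5182 W


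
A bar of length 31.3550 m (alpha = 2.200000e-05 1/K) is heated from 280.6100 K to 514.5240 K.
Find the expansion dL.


dT = 233.9140 K
dL = 2.200000e-05 * 31.3550 * 233.9140 = 0.161356 m
L_final = 31.516356 m

dL = 0.161356 m


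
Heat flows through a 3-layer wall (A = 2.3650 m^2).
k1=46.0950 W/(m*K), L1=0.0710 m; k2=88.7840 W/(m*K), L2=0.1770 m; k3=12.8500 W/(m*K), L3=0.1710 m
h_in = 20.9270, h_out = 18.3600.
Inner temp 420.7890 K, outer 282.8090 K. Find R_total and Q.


R_conv_in = 1/(20.9270*2.3650) = 0.0202
R_1 = 0.0710/(46.0950*2.3650) = 0.0007
R_2 = 0.1770/(88.7840*2.3650) = 0.0008
R_3 = 0.1710/(12.8500*2.3650) = 0.0056
R_conv_out = 1/(18.3600*2.3650) = 0.0230
R_total = 0.0504 K/W
Q = 137.9800 / 0.0504 = 2740.0735 W

R_total = 0.0504 K/W, Q = 2740.0735 W


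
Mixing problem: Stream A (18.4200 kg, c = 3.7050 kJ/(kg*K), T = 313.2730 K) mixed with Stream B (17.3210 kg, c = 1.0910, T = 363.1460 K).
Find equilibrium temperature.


num = 28242.1071
den = 87.1433
Tf = 324.0881 K

324.0881 K


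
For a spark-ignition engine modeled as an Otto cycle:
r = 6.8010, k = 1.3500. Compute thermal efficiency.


r^(k-1) = 1.9561
eta = 1 - 1/1.9561 = 0.4888 = 48.8790%

48.8790%


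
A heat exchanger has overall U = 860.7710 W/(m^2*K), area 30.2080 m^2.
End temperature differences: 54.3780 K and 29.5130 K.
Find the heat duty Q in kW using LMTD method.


LMTD = 40.6870 K
Q = 860.7710 * 30.2080 * 40.6870 = 1057950.3849 W = 1057.9504 kW

1057.9504 kW


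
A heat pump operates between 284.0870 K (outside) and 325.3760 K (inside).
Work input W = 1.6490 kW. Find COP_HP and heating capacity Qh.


COP = 325.3760 / 41.2890 = 7.8805
Qh = 7.8805 * 1.6490 = 12.9949 kW

COP = 7.8805, Qh = 12.9949 kW


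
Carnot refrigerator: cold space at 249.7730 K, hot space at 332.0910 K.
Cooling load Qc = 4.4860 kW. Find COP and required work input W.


COP = 249.7730 / 82.3180 = 3.0342
W = 4.4860 / 3.0342 = 1.4785 kW

COP = 3.0342, W = 1.4785 kW


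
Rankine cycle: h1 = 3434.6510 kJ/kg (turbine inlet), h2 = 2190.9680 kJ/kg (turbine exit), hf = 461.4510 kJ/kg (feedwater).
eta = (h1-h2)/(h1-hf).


W = 1243.6830 kJ/kg
Q_in = 2973.2000 kJ/kg
eta = 0.4183 = 41.8298%

eta = 41.8298%


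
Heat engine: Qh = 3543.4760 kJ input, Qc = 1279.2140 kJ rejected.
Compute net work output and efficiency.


W = 3543.4760 - 1279.2140 = 2264.2620 kJ
eta = 2264.2620 / 3543.4760 = 0.6390 = 63.8995%

W = 2264.2620 kJ, eta = 63.8995%


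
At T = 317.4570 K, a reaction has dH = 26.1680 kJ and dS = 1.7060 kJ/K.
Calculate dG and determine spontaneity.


T*dS = 317.4570 * 1.7060 = 541.5816 kJ
dG = 26.1680 - 541.5816 = -515.4136 kJ (spontaneous)

dG = -515.4136 kJ, spontaneous


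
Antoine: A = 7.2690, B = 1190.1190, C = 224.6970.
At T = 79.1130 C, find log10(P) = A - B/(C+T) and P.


C+T = 303.8100
B/(C+T) = 3.9173
log10(P) = 7.2690 - 3.9173 = 3.3517
P = 10^3.3517 = 2247.4319 mmHg

2247.4319 mmHg


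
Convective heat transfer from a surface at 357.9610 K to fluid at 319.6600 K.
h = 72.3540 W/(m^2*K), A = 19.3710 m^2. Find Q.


dT = 38.3010 K
Q = 72.3540 * 19.3710 * 38.3010 = 53681.5071 W

53681.5071 W


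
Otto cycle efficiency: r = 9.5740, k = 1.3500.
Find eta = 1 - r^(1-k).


r^(k-1) = 2.2049
eta = 1 - 1/2.2049 = 0.5465 = 54.6458%

54.6458%


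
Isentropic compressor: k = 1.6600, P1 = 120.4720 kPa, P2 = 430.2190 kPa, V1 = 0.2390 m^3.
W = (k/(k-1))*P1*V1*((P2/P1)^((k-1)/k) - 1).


(k-1)/k = 0.3976
(P2/P1)^exp = 1.6588
W = 2.5152 * 120.4720 * 0.2390 * (1.6588 - 1) = 47.7079 kJ

47.7079 kJ


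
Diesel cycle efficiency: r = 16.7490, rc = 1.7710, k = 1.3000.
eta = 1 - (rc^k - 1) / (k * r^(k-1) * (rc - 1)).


r^(k-1) = 2.3291
rc^k = 2.1022
eta = 0.5278 = 52.7844%

52.7844%


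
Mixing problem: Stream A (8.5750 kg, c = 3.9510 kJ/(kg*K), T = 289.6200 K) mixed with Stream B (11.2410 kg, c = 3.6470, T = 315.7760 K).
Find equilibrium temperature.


num = 22757.8048
den = 74.8758
Tf = 303.9409 K

303.9409 K


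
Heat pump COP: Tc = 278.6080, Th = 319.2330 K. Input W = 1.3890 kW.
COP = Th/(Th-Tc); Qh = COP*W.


COP = 319.2330 / 40.6250 = 7.8580
Qh = 7.8580 * 1.3890 = 10.9148 kW

COP = 7.8580, Qh = 10.9148 kW


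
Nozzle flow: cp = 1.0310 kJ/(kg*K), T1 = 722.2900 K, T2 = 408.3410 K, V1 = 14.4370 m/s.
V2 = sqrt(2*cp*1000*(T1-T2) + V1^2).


dT = 313.9490 K
2*cp*1000*dT = 647362.8380
V1^2 = 208.4270
V2 = sqrt(647571.2650) = 804.7181 m/s

804.7181 m/s


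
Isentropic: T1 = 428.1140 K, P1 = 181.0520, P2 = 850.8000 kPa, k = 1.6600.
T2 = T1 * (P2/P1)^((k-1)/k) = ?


(k-1)/k = 0.3976
(P2/P1)^exp = 1.8501
T2 = 428.1140 * 1.8501 = 792.0448 K

792.0448 K


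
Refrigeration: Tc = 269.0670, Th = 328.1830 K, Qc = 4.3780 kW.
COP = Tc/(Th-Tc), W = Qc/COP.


COP = 269.0670 / 59.1160 = 4.5515
W = 4.3780 / 4.5515 = 0.9619 kW

COP = 4.5515, W = 0.9619 kW


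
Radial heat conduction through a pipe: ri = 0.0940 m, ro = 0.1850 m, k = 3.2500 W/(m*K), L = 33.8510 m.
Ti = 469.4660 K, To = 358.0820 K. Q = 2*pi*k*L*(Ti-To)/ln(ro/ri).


dT = 111.3840 K
ln(ro/ri) = 0.6771
Q = 2*pi*3.2500*33.8510*111.3840 / 0.6771 = 113718.1318 W

113718.1318 W


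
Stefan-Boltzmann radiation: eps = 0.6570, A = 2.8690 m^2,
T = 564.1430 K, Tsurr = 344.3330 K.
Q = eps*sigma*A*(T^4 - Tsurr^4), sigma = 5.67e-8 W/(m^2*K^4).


T^4 = 1.0129e+11
Tsurr^4 = 1.4058e+10
Q = 0.6570 * 5.67e-8 * 2.8690 * 8.7230e+10 = 9322.7689 W

9322.7689 W


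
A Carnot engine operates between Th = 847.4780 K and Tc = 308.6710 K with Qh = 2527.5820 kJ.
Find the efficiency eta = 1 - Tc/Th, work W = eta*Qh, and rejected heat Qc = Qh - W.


eta = 1 - 308.6710/847.4780 = 0.6358
W = 0.6358 * 2527.5820 = 1606.9784 kJ
Qc = 2527.5820 - 1606.9784 = 920.6036 kJ

eta = 63.5777%, W = 1606.9784 kJ, Qc = 920.6036 kJ


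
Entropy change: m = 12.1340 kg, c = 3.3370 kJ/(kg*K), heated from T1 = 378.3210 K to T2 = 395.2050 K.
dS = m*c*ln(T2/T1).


T2/T1 = 1.0446
ln(T2/T1) = 0.0437
dS = 12.1340 * 3.3370 * 0.0437 = 1.7679 kJ/K

1.7679 kJ/K


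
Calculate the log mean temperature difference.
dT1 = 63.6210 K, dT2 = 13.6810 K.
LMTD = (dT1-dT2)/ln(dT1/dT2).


dT1/dT2 = 4.6503
ln(dT1/dT2) = 1.5369
LMTD = 49.9400 / 1.5369 = 32.4932 K

32.4932 K


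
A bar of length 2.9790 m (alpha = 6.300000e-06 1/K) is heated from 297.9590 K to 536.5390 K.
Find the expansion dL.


dT = 238.5800 K
dL = 6.300000e-06 * 2.9790 * 238.5800 = 0.004478 m
L_final = 2.983478 m

dL = 0.004478 m


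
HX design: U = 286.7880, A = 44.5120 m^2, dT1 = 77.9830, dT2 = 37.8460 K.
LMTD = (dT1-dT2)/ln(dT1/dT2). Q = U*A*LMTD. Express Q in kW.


LMTD = 55.5172 K
Q = 286.7880 * 44.5120 * 55.5172 = 708704.8138 W = 708.7048 kW

708.7048 kW


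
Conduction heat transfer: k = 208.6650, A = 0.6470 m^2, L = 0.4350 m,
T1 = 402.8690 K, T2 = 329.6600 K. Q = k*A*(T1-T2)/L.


dT = 73.2090 K
Q = 208.6650 * 0.6470 * 73.2090 / 0.4350 = 22721.0872 W

22721.0872 W


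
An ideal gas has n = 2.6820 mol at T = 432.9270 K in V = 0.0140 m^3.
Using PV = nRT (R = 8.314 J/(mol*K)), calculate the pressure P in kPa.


P = nRT/V = 2.6820 * 8.314 * 432.9270 / 0.0140
= 9653.4703 / 0.0140 = 689533.5942 Pa = 689.5336 kPa

689.5336 kPa


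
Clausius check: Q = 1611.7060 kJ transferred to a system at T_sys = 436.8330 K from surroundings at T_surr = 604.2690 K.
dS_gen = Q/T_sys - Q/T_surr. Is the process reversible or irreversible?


dS_sys = 1611.7060/436.8330 = 3.6895 kJ/K
dS_surr = -1611.7060/604.2690 = -2.6672 kJ/K
dS_gen = 3.6895 - 2.6672 = 1.0223 kJ/K (irreversible)

dS_gen = 1.0223 kJ/K, irreversible


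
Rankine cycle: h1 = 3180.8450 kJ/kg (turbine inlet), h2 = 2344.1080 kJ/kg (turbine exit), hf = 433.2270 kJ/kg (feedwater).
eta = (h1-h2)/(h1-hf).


W = 836.7370 kJ/kg
Q_in = 2747.6180 kJ/kg
eta = 0.3045 = 30.4532%

eta = 30.4532%


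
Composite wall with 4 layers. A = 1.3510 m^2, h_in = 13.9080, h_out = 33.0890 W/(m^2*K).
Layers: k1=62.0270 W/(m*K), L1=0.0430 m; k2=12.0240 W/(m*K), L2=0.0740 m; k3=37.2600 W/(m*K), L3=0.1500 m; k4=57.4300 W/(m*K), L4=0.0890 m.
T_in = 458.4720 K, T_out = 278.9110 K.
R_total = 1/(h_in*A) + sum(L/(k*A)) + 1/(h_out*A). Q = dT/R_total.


R_conv_in = 1/(13.9080*1.3510) = 0.0532
R_1 = 0.0430/(62.0270*1.3510) = 0.0005
R_2 = 0.0740/(12.0240*1.3510) = 0.0046
R_3 = 0.1500/(37.2600*1.3510) = 0.0030
R_4 = 0.0890/(57.4300*1.3510) = 0.0011
R_conv_out = 1/(33.0890*1.3510) = 0.0224
R_total = 0.0848 K/W
Q = 179.5610 / 0.0848 = 2117.8183 W

R_total = 0.0848 K/W, Q = 2117.8183 W


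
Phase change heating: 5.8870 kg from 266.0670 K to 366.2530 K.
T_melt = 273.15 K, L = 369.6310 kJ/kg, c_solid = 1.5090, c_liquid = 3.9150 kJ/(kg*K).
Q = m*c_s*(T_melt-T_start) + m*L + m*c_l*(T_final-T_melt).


Q1 (sensible, solid) = 5.8870 * 1.5090 * 7.0830 = 62.9217 kJ
Q2 (latent) = 5.8870 * 369.6310 = 2176.0177 kJ
Q3 (sensible, liquid) = 5.8870 * 3.9150 * 93.1030 = 2145.8012 kJ
Q_total = 4384.7406 kJ

4384.7406 kJ


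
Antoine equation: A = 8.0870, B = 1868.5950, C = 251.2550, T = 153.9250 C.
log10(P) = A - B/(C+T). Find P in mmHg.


C+T = 405.1800
B/(C+T) = 4.6118
log10(P) = 8.0870 - 4.6118 = 3.4752
P = 10^3.4752 = 2986.9975 mmHg

2986.9975 mmHg


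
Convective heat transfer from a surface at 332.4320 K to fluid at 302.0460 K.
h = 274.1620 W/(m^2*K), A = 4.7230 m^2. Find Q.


dT = 30.3860 K
Q = 274.1620 * 4.7230 * 30.3860 = 39345.8325 W

39345.8325 W


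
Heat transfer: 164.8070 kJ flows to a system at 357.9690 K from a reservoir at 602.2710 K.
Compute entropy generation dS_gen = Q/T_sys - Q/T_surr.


dS_sys = 164.8070/357.9690 = 0.4604 kJ/K
dS_surr = -164.8070/602.2710 = -0.2736 kJ/K
dS_gen = 0.4604 - 0.2736 = 0.1868 kJ/K (irreversible)

dS_gen = 0.1868 kJ/K, irreversible
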